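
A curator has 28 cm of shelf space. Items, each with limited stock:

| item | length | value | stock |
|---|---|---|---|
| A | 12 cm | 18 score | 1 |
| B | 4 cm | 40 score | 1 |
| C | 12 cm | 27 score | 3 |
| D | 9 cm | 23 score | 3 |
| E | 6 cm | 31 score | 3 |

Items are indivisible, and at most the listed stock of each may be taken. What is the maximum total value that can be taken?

133 score

Top feasible selections:
- 1×B + 3×E: length 22, value 133
- 1×B + 1×C + 2×E: length 28, value 129
- 1×B + 1×D + 2×E: length 25, value 125
- 1×A + 1×B + 2×E: length 28, value 120
Best: 133 score.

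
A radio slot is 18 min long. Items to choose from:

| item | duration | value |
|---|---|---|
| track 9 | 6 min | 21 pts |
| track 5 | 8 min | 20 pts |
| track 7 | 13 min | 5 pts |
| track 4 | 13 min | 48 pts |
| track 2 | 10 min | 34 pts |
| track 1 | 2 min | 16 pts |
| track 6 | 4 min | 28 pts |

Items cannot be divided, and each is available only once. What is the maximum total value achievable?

78 pts

Check high-value combinations within 18 min:
- track 2+track 1+track 6: duration 10+2+4=16, value 34+16+28=78
- track 4+track 6: duration 13+4=17, value 48+28=76
- track 9+track 2+track 1: duration 6+10+2=18, value 21+34+16=71
- track 9+track 5+track 6: duration 6+8+4=18, value 21+20+28=69
- track 9+track 1+track 6: duration 6+2+4=12, value 21+16+28=65
Best: 78 pts.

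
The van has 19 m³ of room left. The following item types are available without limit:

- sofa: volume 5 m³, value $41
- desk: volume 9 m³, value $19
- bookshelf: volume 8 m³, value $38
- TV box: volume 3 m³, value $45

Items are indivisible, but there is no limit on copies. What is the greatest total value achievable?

Best value-per-unit is TV box at 45/3, and filling with it alone uses volume 6×3=18. No mix of the others beats 6×45 = 270.

$270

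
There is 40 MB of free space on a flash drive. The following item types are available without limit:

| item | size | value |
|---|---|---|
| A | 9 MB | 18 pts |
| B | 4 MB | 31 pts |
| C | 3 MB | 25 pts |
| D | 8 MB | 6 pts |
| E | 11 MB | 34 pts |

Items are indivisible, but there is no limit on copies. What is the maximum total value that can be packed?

Best value-per-unit is C at 25/3; filling with it alone gives 13×25 = 325.
Optimal mix: 1×B + 12×C → size 40, value 331.

331 pts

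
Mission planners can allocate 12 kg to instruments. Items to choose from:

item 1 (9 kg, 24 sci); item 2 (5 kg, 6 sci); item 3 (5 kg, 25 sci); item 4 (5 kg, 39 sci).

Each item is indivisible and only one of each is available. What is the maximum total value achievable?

Check high-value combinations within 12 kg:
- item 3+item 4: mass 5+5=10, value 25+39=64
- item 2+item 4: mass 5+5=10, value 6+39=45
- item 4: mass 5, value 39
Best: 64 sci.

64 sci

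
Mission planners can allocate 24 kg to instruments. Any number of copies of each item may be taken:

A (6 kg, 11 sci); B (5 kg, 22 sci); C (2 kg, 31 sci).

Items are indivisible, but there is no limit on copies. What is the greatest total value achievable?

Best value-per-unit is C at 31/2, and filling with it alone uses mass 12×2=24. No mix of the others beats 12×31 = 372.

372 sci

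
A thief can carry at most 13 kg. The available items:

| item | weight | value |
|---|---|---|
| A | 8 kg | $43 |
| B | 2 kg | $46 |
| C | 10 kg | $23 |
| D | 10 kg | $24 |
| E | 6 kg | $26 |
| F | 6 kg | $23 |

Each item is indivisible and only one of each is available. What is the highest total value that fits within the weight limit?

$89

Check high-value combinations within 13 kg:
- A+B: weight 8+2=10, value 43+46=89
- B+E: weight 2+6=8, value 46+26=72
- B+D: weight 2+10=12, value 46+24=70
Best: $89.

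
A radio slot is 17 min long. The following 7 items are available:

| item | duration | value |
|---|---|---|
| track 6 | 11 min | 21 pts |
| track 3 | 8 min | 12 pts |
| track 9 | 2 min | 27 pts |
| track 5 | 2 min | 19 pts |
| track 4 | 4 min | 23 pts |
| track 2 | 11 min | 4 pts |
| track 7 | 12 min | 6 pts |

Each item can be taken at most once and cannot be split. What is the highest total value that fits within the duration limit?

81 pts

Check high-value combinations within 17 min:
- track 3+track 9+track 5+track 4: duration 8+2+2+4=16, value 12+27+19+23=81
- track 6+track 9+track 4: duration 11+2+4=17, value 21+27+23=71
- track 9+track 5+track 4: duration 2+2+4=8, value 27+19+23=69
- track 6+track 9+track 5: duration 11+2+2=15, value 21+27+19=67
Best: 81 pts.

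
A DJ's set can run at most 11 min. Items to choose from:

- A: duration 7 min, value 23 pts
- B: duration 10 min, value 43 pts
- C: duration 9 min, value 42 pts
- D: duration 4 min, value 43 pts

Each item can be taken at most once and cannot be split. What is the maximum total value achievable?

66 pts

This is a 0/1 knapsack; check combinations near the capacity.
- A+D: duration 7+4=11, value 23+43=66
- D: duration 4, value 43
- B: duration 10, value 43
Best: 66 pts.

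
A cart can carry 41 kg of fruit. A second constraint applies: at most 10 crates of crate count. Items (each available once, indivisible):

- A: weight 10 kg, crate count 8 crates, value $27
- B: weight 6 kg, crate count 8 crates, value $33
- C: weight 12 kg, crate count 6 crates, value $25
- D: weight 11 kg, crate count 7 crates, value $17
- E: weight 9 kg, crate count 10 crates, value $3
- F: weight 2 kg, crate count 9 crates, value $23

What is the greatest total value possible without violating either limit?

$33

Feasible sets respecting both limits:
- B: weight 6, crate count 8, value 33
- A: weight 10, crate count 8, value 27
- C: weight 12, crate count 6, value 25
- F: weight 2, crate count 9, value 23
Best: $33.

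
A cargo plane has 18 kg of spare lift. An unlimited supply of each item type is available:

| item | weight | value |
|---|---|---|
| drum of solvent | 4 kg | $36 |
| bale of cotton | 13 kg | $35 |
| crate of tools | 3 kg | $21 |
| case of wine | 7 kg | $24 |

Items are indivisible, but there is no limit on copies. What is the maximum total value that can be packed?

Best value-per-unit is drum of solvent at 36/4; filling with it alone gives 4×36 = 144.
Optimal mix: 3×drum of solvent + 2×crate of tools → weight 18, value 150.

$150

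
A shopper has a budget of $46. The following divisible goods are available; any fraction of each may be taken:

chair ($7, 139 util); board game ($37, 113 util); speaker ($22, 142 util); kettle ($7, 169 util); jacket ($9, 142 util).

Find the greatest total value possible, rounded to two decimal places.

595.05

Take in order of value per unit:
- kettle (169/7 per unit): all 7 → value 169, running total 169.00
- chair (139/7 per unit): all 7 → value 139, running total 308.00
- jacket (142/9 per unit): all 9 → value 142, running total 450.00
- speaker (142/22 per unit): all 22 → value 142, running total 592.00
- board game (113/37 per unit): 1 of 37 → value 1×113/37 = 3.0541, running total 595.05
Total 595.05.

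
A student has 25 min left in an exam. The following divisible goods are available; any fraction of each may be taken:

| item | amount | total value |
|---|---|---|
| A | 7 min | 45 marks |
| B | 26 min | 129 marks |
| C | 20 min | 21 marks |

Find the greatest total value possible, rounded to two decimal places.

Take in order of value per unit:
- A (45/7 per unit): all 7 → value 45, running total 45.00
- B (129/26 per unit): 18 of 26 → value 18×129/26 = 89.3077, running total 134.31
Total 134.31.

134.31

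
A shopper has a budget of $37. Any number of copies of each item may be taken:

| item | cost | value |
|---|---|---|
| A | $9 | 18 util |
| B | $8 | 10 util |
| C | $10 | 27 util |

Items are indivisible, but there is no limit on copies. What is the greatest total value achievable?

Best value-per-unit is C at 27/10; filling with it alone gives 3×27 = 81.
Optimal mix: 1×A + 1×B + 2×C → cost 37, value 82.

82 util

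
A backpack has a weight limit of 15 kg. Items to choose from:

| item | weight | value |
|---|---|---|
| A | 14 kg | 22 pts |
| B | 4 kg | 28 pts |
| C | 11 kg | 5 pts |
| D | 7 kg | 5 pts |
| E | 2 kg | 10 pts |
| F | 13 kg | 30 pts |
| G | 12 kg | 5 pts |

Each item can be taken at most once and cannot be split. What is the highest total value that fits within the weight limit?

Check high-value combinations within 15 kg:
- B+D+E: weight 4+7+2=13, value 28+5+10=43
- E+F: weight 2+13=15, value 10+30=40
- B+E: weight 4+2=6, value 28+10=38
Best: 43 pts.

43 pts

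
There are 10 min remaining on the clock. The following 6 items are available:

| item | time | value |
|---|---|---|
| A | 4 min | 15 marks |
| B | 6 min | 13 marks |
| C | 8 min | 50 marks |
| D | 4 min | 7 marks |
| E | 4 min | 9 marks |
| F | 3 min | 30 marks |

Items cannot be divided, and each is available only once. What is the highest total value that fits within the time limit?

Check high-value combinations within 10 min:
- C: time 8, value 50
- A+F: time 4+3=7, value 15+30=45
- B+F: time 6+3=9, value 13+30=43
- E+F: time 4+3=7, value 9+30=39
Best: 50 marks.

50 marks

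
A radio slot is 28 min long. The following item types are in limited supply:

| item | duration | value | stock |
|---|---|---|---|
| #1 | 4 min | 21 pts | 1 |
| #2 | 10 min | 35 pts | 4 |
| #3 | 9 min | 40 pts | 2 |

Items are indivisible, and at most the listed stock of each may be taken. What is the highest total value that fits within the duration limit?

115 pts

Best selections within duration 28 and stock limits:
- 1×#2 + 2×#3: duration 28, value 115
- 1×#1 + 2×#3: duration 22, value 101
- 1×#1 + 1×#2 + 1×#3: duration 23, value 96
- 1×#1 + 2×#2: duration 24, value 91
Best: 115 pts.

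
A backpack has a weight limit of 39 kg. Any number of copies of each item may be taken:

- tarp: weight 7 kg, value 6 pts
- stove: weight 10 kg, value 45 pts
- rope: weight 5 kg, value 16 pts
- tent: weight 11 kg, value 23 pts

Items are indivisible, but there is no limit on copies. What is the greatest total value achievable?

Best value-per-unit is stove at 45/10; filling with it alone gives 3×45 = 135.
Optimal mix: 3×stove + 1×rope → weight 35, value 151.

151 pts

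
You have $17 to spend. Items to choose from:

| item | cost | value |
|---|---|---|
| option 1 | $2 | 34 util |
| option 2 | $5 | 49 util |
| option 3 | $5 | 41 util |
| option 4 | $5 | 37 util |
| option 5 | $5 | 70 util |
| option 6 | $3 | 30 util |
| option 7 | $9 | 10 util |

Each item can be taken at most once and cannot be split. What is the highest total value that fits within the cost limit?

This is a 0/1 knapsack; check combinations near the capacity.
- option 1+option 2+option 3+option 5: cost 2+5+5+5=17, value 34+49+41+70=194
- option 1+option 2+option 4+option 5: cost 2+5+5+5=17, value 34+49+37+70=190
- option 1+option 2+option 5+option 6: cost 2+5+5+3=15, value 34+49+70+30=183
- option 1+option 3+option 4+option 5: cost 2+5+5+5=17, value 34+41+37+70=182
- option 1+option 3+option 5+option 6: cost 2+5+5+3=15, value 34+41+70+30=175
Best: 194 util.

194 util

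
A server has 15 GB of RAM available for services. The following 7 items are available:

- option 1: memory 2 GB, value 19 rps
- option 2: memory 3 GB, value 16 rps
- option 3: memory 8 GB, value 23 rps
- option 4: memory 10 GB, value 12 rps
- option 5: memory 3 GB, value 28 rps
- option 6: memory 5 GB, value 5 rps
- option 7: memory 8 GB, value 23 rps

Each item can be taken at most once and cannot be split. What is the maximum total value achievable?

This is a 0/1 knapsack; check combinations near the capacity.
- option 1+option 3+option 5: memory 2+8+3=13, value 19+23+28=70
- option 1+option 5+option 7: memory 2+3+8=13, value 19+28+23=70
- option 1+option 2+option 5+option 6: memory 2+3+3+5=13, value 19+16+28+5=68
- option 2+option 3+option 5: memory 3+8+3=14, value 16+23+28=67
- option 2+option 5+option 7: memory 3+3+8=14, value 16+28+23=67
Best: 70 rps.

70 rps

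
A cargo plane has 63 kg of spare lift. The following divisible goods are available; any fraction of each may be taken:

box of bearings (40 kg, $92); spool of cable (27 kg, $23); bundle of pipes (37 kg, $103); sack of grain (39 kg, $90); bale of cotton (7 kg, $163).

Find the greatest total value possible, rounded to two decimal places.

309.85

Take in order of value per unit:
- bale of cotton (163/7 per unit): all 7 → value 163, running total 163.00
- bundle of pipes (103/37 per unit): all 37 → value 103, running total 266.00
- sack of grain (90/39 per unit): 19 of 39 → value 19×90/39 = 43.8462, running total 309.85
Total 309.85.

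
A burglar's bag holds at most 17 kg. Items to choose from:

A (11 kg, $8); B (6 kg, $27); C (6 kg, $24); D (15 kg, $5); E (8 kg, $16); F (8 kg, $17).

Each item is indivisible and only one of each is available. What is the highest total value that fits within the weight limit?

$51

Check high-value combinations within 17 kg:
- B+C: weight 6+6=12, value 27+24=51
- B+F: weight 6+8=14, value 27+17=44
- B+E: weight 6+8=14, value 27+16=43
- C+F: weight 6+8=14, value 24+17=41
- C+E: weight 6+8=14, value 24+16=40
Best: $51.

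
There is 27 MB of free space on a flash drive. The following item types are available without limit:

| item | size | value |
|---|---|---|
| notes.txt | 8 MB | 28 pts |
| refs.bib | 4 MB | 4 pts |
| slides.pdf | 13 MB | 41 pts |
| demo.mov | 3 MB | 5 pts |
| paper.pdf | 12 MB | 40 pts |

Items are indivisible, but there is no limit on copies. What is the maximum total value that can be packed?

Best value-per-unit is notes.txt at 28/8; filling with it alone gives 3×28 = 84.
Optimal mix: 3×notes.txt + 1×demo.mov → size 27, value 89.

89 pts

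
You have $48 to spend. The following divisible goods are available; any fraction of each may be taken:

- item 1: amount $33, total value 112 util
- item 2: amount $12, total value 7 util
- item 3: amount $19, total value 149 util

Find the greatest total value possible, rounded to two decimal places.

Take in order of value per unit:
- item 3 (149/19 per unit): all 19 → value 149, running total 149.00
- item 1 (112/33 per unit): 29 of 33 → value 29×112/33 = 98.4242, running total 247.42
Total 247.42.

247.42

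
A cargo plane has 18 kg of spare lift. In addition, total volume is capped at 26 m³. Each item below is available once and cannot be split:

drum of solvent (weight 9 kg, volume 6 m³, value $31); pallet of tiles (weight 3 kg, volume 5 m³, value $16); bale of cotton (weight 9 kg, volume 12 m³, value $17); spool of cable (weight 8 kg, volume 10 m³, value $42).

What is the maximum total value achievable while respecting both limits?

$73

Feasible sets respecting both limits:
- drum of solvent+spool of cable: weight 17, volume 16, value 73
- bale of cotton+spool of cable: weight 17, volume 22, value 59
- pallet of tiles+spool of cable: weight 11, volume 15, value 58
- drum of solvent+bale of cotton: weight 18, volume 18, value 48
Best: $73.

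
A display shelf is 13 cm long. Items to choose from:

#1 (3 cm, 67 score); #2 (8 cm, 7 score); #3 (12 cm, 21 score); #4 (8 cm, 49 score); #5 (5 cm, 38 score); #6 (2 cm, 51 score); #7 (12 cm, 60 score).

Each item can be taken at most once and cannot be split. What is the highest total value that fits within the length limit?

167 score

This is a 0/1 knapsack; check combinations near the capacity.
- #1+#4+#6: length 3+8+2=13, value 67+49+51=167
- #1+#5+#6: length 3+5+2=10, value 67+38+51=156
- #1+#2+#6: length 3+8+2=13, value 67+7+51=125
Best: 167 score.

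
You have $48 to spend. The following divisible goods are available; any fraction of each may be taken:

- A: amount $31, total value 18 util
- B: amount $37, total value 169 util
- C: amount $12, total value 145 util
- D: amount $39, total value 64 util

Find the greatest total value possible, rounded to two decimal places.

Take in order of value per unit:
- C (145/12 per unit): all 12 → value 145, running total 145.00
- B (169/37 per unit): 36 of 37 → value 36×169/37 = 164.4324, running total 309.43
Total 309.43.

309.43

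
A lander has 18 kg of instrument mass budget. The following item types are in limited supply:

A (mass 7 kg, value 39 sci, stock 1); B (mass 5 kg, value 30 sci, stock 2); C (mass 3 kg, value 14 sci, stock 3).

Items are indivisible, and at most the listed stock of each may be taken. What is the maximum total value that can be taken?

99 sci

Best selections within mass 18 and stock limits:
- 1×A + 2×B: mass 17, value 99
- 1×A + 1×B + 2×C: mass 18, value 97
- 2×B + 2×C: mass 16, value 88
- 1×A + 1×B + 1×C: mass 15, value 83
Best: 99 sci.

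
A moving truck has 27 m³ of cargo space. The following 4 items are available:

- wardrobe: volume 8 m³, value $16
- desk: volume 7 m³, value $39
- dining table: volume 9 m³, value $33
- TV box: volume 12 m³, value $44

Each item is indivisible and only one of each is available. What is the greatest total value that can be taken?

Check high-value combinations within 27 m³:
- wardrobe+desk+TV box: volume 8+7+12=27, value 16+39+44=99
- wardrobe+desk+dining table: volume 8+7+9=24, value 16+39+33=88
- desk+TV box: volume 7+12=19, value 39+44=83
- dining table+TV box: volume 9+12=21, value 33+44=77
- desk+dining table: volume 7+9=16, value 39+33=72
Best: $99.

$99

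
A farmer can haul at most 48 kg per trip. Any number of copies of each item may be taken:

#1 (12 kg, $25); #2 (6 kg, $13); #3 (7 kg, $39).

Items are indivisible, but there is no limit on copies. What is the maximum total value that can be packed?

Best value-per-unit is #3 at 39/7; filling with it alone gives 6×39 = 234.
Optimal mix: 1×#2 + 6×#3 → weight 48, value 247.

$247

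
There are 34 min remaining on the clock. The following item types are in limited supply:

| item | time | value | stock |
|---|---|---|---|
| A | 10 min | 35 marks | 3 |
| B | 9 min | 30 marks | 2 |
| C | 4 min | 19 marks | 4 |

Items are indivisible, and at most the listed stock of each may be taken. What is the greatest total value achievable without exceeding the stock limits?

136 marks

Top feasible selections:
- 2×B + 4×C: time 34, value 136
- 2×A + 3×C: time 32, value 127
Best: 136 marks.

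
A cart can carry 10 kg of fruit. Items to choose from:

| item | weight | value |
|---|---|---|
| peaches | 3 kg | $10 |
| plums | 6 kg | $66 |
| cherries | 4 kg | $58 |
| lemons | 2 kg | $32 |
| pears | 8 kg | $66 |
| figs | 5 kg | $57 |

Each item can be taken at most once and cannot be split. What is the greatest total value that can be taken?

This is a 0/1 knapsack; check combinations near the capacity.
- plums+cherries: weight 6+4=10, value 66+58=124
- cherries+figs: weight 4+5=9, value 58+57=115
- peaches+cherries+lemons: weight 3+4+2=9, value 10+58+32=100
Best: $124.

$124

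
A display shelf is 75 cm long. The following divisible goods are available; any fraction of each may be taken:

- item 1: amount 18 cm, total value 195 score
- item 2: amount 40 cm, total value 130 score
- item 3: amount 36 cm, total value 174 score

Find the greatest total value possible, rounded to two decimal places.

437.25

Take in order of value per unit:
- item 1 (195/18 per unit): all 18 → value 195, running total 195.00
- item 3 (174/36 per unit): all 36 → value 174, running total 369.00
- item 2 (130/40 per unit): 21 of 40 → value 21×130/40 = 68.2500, running total 437.25
Total 437.25.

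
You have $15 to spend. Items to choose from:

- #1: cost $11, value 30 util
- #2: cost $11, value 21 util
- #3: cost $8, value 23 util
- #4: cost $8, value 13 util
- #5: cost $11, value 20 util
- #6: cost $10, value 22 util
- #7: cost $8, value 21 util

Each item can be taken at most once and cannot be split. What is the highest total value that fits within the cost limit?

30 util

This is a 0/1 knapsack; check combinations near the capacity.
- #1: cost 11, value 30
- #3: cost 8, value 23
- #6: cost 10, value 22
- #7: cost 8, value 21
Best: 30 util.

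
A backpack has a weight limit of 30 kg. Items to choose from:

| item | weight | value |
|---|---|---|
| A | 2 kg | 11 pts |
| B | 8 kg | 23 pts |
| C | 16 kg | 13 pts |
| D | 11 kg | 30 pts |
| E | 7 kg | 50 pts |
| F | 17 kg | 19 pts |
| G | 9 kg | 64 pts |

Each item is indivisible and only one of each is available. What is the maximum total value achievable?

Check high-value combinations within 30 kg:
- A+D+E+G: weight 2+11+7+9=29, value 11+30+50+64=155
- A+B+E+G: weight 2+8+7+9=26, value 11+23+50+64=148
- D+E+G: weight 11+7+9=27, value 30+50+64=144
- B+E+G: weight 8+7+9=24, value 23+50+64=137
- A+B+D+G: weight 2+8+11+9=30, value 11+23+30+64=128
Best: 155 pts.

155 pts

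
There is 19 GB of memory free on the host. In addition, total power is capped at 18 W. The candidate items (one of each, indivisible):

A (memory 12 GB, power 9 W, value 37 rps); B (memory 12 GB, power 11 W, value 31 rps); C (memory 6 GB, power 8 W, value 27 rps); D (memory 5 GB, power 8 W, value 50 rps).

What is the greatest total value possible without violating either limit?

Feasible sets respecting both limits:
- A+D: memory 17, power 17, value 87
- C+D: memory 11, power 16, value 77
- A+C: memory 18, power 17, value 64
- D: memory 5, power 8, value 50
Best: 87 rps.

87 rps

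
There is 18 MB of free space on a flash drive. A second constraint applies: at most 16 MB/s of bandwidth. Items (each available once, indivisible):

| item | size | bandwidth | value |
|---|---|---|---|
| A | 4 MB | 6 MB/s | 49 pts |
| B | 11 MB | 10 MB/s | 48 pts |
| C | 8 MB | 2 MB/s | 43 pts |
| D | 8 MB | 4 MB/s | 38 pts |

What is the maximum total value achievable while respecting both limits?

Feasible sets respecting both limits:
- A+B: size 15, bandwidth 16, value 97
- A+C: size 12, bandwidth 8, value 92
- A+D: size 12, bandwidth 10, value 87
Best: 97 pts.

97 pts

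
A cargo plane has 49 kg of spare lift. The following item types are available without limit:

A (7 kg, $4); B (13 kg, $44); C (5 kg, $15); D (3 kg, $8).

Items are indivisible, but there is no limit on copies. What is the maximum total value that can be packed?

Best value-per-unit is B at 44/13; filling with it alone gives 3×44 = 132.
Optimal mix: 3×B + 2×C → weight 49, value 162.

$162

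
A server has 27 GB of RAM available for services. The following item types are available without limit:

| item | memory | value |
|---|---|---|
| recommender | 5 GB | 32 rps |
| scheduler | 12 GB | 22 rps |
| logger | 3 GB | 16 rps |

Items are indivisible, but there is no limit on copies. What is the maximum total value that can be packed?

Best value-per-unit is recommender at 32/5, and filling with it alone uses memory 5×5=25. No mix of the others beats 5×32 = 160.

160 rps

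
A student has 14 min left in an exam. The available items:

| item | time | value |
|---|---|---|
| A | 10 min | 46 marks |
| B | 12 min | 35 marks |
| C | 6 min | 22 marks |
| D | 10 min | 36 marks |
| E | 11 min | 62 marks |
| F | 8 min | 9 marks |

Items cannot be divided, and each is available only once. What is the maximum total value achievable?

This is a 0/1 knapsack; check combinations near the capacity.
- E: time 11, value 62
- A: time 10, value 46
- D: time 10, value 36
- B: time 12, value 35
Best: 62 marks.

62 marks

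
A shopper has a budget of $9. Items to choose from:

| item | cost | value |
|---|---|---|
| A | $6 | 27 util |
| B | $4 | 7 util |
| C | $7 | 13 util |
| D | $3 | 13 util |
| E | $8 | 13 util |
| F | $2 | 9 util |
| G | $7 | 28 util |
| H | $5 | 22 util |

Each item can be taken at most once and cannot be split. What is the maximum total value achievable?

Check high-value combinations within $9:
- A+D: cost 6+3=9, value 27+13=40
- F+G: cost 2+7=9, value 9+28=37
- A+F: cost 6+2=8, value 27+9=36
- D+H: cost 3+5=8, value 13+22=35
Best: 40 util.

40 util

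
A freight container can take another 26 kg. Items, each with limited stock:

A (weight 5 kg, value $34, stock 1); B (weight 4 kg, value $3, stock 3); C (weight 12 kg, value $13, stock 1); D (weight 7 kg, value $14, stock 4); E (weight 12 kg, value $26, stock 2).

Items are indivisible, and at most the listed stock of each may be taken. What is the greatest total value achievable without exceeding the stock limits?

Top feasible selections:
- 1×A + 3×D: weight 26, value 76
- 1×A + 1×D + 1×E: weight 24, value 74
- 1×A + 2×B + 1×E: weight 25, value 66
Best: $76.

$76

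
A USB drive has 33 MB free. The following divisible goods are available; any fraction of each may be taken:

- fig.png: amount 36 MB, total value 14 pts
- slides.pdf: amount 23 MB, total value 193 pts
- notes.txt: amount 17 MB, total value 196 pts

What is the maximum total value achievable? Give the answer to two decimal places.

Take in order of value per unit:
- notes.txt (196/17 per unit): all 17 → value 196, running total 196.00
- slides.pdf (193/23 per unit): 16 of 23 → value 16×193/23 = 134.2609, running total 330.26
Total 330.26.

330.26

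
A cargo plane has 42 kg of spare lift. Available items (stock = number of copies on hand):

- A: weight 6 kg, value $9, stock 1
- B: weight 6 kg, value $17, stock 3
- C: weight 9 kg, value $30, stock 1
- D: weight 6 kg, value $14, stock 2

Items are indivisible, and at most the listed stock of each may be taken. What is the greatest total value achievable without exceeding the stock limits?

$109

Best selections within weight 42 and stock limits:
- 3×B + 1×C + 2×D: weight 39, value 109
- 1×A + 3×B + 1×C + 1×D: weight 39, value 104
- 1×A + 2×B + 1×C + 2×D: weight 39, value 101
- 3×B + 1×C + 1×D: weight 33, value 95
Best: $109.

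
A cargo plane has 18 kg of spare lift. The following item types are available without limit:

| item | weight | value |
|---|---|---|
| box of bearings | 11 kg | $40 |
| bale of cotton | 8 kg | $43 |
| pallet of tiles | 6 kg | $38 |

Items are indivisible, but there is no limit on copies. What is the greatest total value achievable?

Best value-per-unit is pallet of tiles at 38/6, and filling with it alone uses weight 3×6=18. No mix of the others beats 3×38 = 114.

$114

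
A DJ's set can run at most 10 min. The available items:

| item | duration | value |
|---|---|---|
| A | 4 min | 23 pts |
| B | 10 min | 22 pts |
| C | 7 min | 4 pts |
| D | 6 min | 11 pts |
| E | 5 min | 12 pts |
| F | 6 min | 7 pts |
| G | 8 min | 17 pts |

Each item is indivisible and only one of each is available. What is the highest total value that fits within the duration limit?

35 pts

Check high-value combinations within 10 min:
- A+E: duration 4+5=9, value 23+12=35
- A+D: duration 4+6=10, value 23+11=34
- A+F: duration 4+6=10, value 23+7=30
- A: duration 4, value 23
Best: 35 pts.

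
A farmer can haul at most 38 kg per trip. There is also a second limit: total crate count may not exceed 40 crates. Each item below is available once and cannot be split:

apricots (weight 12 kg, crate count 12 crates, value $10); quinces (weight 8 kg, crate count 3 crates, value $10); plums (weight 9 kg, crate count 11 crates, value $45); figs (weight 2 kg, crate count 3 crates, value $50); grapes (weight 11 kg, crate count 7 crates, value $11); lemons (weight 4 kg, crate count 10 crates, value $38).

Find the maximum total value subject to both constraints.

$154

Feasible sets respecting both limits:
- quinces+plums+figs+grapes+lemons: weight 34, crate count 34, value 154
- apricots+quinces+plums+figs+lemons: weight 35, crate count 39, value 153
- plums+figs+grapes+lemons: weight 26, crate count 31, value 144
Best: $154.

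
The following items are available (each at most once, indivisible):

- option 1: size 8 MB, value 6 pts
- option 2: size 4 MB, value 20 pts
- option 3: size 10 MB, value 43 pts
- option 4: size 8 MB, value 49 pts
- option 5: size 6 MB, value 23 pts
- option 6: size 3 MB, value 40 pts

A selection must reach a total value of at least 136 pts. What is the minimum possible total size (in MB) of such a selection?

Subsets with value ≥ 136, sorted by total size:
- option 2+option 3+option 4+option 6: size 25, value 152
- option 3+option 4+option 5+option 6: size 27, value 155
Minimum size: 25 MB.

25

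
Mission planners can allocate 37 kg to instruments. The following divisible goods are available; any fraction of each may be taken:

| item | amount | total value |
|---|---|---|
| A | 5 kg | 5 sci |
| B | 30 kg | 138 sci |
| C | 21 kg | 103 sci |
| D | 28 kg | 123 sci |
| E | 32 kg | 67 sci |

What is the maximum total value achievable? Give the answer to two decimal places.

176.60

Take in order of value per unit:
- C (103/21 per unit): all 21 → value 103, running total 103.00
- B (138/30 per unit): 16 of 30 → value 16×138/30 = 73.6000, running total 176.60
Total 176.60.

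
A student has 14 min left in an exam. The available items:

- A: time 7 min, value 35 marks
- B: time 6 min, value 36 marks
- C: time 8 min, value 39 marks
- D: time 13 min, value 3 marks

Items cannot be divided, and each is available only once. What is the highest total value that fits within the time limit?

75 marks

Check high-value combinations within 14 min:
- B+C: time 6+8=14, value 36+39=75
- A+B: time 7+6=13, value 35+36=71
- C: time 8, value 39
- B: time 6, value 36
- A: time 7, value 35
Best: 75 marks.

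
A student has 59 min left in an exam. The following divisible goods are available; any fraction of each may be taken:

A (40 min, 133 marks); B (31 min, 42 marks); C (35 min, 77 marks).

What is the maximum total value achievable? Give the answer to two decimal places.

Take in order of value per unit:
- A (133/40 per unit): all 40 → value 133, running total 133.00
- C (77/35 per unit): 19 of 35 → value 19×77/35 = 41.8000, running total 174.80
Total 174.80.

174.80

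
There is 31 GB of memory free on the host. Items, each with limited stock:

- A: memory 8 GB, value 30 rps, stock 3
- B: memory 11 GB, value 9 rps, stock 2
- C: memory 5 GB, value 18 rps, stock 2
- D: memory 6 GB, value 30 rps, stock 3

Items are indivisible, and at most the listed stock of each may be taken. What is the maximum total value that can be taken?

Best selections within memory 31 and stock limits:
- 1×A + 1×C + 3×D: memory 31, value 138
- 2×C + 3×D: memory 28, value 126
Best: 138 rps.

138 rps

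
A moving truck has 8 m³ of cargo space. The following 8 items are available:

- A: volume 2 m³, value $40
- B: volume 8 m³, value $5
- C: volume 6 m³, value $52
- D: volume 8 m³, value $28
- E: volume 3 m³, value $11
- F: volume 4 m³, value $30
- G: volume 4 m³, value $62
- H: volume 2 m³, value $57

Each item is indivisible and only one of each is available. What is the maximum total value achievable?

$159

This is a 0/1 knapsack; check combinations near the capacity.
- A+G+H: volume 2+4+2=8, value 40+62+57=159
- A+F+H: volume 2+4+2=8, value 40+30+57=127
- G+H: volume 4+2=6, value 62+57=119
- C+H: volume 6+2=8, value 52+57=109
Best: $159.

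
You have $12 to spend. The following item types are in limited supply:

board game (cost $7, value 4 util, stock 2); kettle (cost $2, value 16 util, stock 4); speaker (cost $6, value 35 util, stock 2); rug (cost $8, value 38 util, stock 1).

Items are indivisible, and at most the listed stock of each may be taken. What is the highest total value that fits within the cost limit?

Top feasible selections:
- 3×kettle + 1×speaker: cost 12, value 83
- 2×speaker: cost 12, value 70
Best: 83 util.

83 util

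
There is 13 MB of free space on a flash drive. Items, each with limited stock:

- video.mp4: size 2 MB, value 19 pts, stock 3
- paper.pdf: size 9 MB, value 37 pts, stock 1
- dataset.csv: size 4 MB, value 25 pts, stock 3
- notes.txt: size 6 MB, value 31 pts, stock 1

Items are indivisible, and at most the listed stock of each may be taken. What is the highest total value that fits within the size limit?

Top feasible selections:
- 2×video.mp4 + 2×dataset.csv: size 12, value 88
- 3×video.mp4 + 1×notes.txt: size 12, value 88
- 3×video.mp4 + 1×dataset.csv: size 10, value 82
- 3×dataset.csv: size 12, value 75
Best: 88 pts.

88 pts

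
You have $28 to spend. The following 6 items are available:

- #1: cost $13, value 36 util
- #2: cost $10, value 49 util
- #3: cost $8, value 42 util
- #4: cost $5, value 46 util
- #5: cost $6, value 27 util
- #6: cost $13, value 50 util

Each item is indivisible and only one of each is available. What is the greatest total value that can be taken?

145 util

This is a 0/1 knapsack; check combinations near the capacity.
- #2+#4+#6: cost 10+5+13=28, value 49+46+50=145
- #3+#4+#6: cost 8+5+13=26, value 42+46+50=138
- #2+#3+#4: cost 10+8+5=23, value 49+42+46=137
- #1+#2+#4: cost 13+10+5=28, value 36+49+46=131
- #1+#3+#4: cost 13+8+5=26, value 36+42+46=124
Best: 145 util.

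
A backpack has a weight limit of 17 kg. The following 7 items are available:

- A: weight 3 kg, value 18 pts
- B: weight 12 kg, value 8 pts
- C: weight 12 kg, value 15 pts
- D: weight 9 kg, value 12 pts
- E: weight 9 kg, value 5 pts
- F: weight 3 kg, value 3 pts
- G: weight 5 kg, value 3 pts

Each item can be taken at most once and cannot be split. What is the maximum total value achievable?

Check high-value combinations within 17 kg:
- A+C: weight 3+12=15, value 18+15=33
- A+D+F: weight 3+9+3=15, value 18+12+3=33
- A+D+G: weight 3+9+5=17, value 18+12+3=33
- A+D: weight 3+9=12, value 18+12=30
- A+B: weight 3+12=15, value 18+8=26
Best: 33 pts.

33 pts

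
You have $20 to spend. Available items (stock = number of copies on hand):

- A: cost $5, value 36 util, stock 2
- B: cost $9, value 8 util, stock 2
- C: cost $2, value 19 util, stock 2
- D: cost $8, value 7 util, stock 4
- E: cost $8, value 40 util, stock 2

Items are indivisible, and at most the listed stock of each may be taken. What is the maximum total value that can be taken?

131 util

Best selections within cost 20 and stock limits:
- 2×A + 1×C + 1×E: cost 20, value 131
- 2×C + 2×E: cost 20, value 118
- 1×A + 2×C + 1×E: cost 17, value 114
Best: 131 util.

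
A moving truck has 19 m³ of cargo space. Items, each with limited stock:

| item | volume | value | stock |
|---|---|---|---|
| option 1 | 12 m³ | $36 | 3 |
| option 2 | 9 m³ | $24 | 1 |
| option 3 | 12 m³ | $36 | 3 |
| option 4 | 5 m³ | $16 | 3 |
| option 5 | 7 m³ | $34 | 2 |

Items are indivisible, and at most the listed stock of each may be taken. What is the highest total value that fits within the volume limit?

$84

Best selections within volume 19 and stock limits:
- 1×option 4 + 2×option 5: volume 19, value 84
- 1×option 3 + 1×option 5: volume 19, value 70
- 1×option 1 + 1×option 5: volume 19, value 70
Best: $84.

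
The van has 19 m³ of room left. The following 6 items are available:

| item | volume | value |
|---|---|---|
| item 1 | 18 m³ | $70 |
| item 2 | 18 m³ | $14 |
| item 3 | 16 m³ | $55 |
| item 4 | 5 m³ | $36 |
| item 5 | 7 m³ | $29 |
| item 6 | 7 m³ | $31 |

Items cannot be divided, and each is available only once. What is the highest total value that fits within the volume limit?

$96

This is a 0/1 knapsack; check combinations near the capacity.
- item 4+item 5+item 6: volume 5+7+7=19, value 36+29+31=96
- item 1: volume 18, value 70
- item 4+item 6: volume 5+7=12, value 36+31=67
- item 4+item 5: volume 5+7=12, value 36+29=65
- item 5+item 6: volume 7+7=14, value 29+31=60
Best: $96.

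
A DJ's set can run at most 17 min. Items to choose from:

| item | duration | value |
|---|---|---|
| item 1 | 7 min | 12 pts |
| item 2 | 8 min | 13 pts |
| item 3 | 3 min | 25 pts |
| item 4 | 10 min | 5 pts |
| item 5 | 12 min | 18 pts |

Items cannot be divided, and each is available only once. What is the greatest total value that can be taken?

Check high-value combinations within 17 min:
- item 3+item 5: duration 3+12=15, value 25+18=43
- item 2+item 3: duration 8+3=11, value 13+25=38
- item 1+item 3: duration 7+3=10, value 12+25=37
Best: 43 pts.

43 pts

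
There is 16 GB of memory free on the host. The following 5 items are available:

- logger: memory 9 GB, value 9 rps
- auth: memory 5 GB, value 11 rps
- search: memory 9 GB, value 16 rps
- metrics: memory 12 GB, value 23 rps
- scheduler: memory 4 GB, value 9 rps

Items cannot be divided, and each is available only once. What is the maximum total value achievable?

32 rps

Check high-value combinations within 16 GB:
- metrics+scheduler: memory 12+4=16, value 23+9=32
- auth+search: memory 5+9=14, value 11+16=27
- search+scheduler: memory 9+4=13, value 16+9=25
- metrics: memory 12, value 23
Best: 32 rps.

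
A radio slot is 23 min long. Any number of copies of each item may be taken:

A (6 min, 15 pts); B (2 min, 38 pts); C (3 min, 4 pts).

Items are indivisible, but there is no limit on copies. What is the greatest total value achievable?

Best value-per-unit is B at 38/2, and filling with it alone uses duration 11×2=22. No mix of the others beats 11×38 = 418.

418 pts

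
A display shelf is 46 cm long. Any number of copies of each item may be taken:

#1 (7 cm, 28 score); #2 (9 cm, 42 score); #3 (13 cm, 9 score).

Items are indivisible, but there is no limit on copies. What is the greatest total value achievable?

Best value-per-unit is #2 at 42/9, and filling with it alone uses length 5×9=45. No mix of the others beats 5×42 = 210.

210 score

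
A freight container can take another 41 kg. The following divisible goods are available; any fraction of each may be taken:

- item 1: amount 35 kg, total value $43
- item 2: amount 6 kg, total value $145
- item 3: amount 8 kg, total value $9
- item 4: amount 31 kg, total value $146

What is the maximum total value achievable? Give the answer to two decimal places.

295.91

Take in order of value per unit:
- item 2 (145/6 per unit): all 6 → value 145, running total 145.00
- item 4 (146/31 per unit): all 31 → value 146, running total 291.00
- item 1 (43/35 per unit): 4 of 35 → value 4×43/35 = 4.9143, running total 295.91
Total 295.91.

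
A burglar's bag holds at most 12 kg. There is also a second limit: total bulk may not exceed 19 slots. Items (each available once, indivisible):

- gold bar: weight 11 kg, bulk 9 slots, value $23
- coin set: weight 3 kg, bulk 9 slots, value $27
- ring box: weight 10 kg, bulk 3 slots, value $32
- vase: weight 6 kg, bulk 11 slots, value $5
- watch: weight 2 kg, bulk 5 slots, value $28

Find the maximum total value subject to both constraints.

Feasible sets respecting both limits:
- ring box+watch: weight 12, bulk 8, value 60
- coin set+watch: weight 5, bulk 14, value 55
- vase+watch: weight 8, bulk 16, value 33
- ring box: weight 10, bulk 3, value 32
Best: $60.

$60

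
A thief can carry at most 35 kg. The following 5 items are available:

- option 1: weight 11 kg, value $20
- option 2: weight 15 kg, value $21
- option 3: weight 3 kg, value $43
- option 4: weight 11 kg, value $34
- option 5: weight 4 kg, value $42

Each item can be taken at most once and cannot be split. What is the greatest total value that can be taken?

$140

Check high-value combinations within 35 kg:
- option 2+option 3+option 4+option 5: weight 15+3+11+4=33, value 21+43+34+42=140
- option 1+option 3+option 4+option 5: weight 11+3+11+4=29, value 20+43+34+42=139
- option 1+option 2+option 3+option 5: weight 11+15+3+4=33, value 20+21+43+42=126
- option 3+option 4+option 5: weight 3+11+4=18, value 43+34+42=119
- option 2+option 3+option 5: weight 15+3+4=22, value 21+43+42=106
Best: $140.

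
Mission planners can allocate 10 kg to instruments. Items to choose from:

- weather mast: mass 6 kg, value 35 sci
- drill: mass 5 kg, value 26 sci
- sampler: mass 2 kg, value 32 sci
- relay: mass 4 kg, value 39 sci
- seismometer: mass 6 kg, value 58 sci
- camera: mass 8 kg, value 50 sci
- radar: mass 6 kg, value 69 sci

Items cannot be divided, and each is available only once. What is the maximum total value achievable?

108 sci

Check high-value combinations within 10 kg:
- relay+radar: mass 4+6=10, value 39+69=108
- sampler+radar: mass 2+6=8, value 32+69=101
- relay+seismometer: mass 4+6=10, value 39+58=97
Best: 108 sci.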